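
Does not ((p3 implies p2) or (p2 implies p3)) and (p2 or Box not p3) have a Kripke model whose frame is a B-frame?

1. not ((p3 implies p2) or (p2 implies p3)) and (p2 or Box not p3), w0
2. not ((p3 implies p2) or (p2 implies p3)), w0
3. p2 or Box not p3, w0
4. not (p3 implies p2), w0
5. not (p2 implies p3), w0
6. p3, w0
7. not p2, w0
8. p2, w0
9. not p3, w0
Accessibility: w0Rw0
Branch closes: p2 and not p2 both at w0.
(One branch shown.) All branches close.

Unsatisfiable (every branch closes)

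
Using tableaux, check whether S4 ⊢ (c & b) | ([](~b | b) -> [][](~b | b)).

Tableau for the negation ~((c & b) | ([](~b | b) -> [][](~b | b))):
1. ~((c & b) | ([](~b | b) -> [][](~b | b))), u
2. ~(c & b), u   [~|-rule on 1]
3. ~([](~b | b) -> [][](~b | b)), u   [~|-rule on 1]
4. [](~b | b), u   [~->-rule on 3]
5. ~[][](~b | b), u   [~->-rule on 3]
6. ~b | b, u   [[]-rule on 4 via uRu]
7. ~b, u   [~&-rule on 2 (branches; this branch)]
8. ~[](~b | b), v   [~[]-rule on 5: fresh world v, uRv]
9. ~b | b, v   [[]-rule on 4 via uRv]
10. b, v   [|-rule on 9 (branches; this branch)]
11. ~(~b | b), w   [~[]-rule on 8: fresh world w, vRw]
12. b, w   [~|-rule on 11]
13. ~b, w   [~|-rule on 11]
Accessibility: uRu, uRv, uRw, vRv, vRw, wRw
Branch closes: b and ~b both at w.
All branches of the negation close; one closing branch shown above.

Yes, valid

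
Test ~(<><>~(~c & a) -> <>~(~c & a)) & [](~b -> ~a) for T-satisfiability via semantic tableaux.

Yes, satisfiable

1. ~(<><>~(~c & a) -> <>~(~c & a)) & [](~b -> ~a), u
2. ~(<><>~(~c & a) -> <>~(~c & a)), u
3. [](~b -> ~a), u
4. <><>~(~c & a), u
5. ~<>~(~c & a), u
6. ~b -> ~a, u
7. ~c & a, u
8. ~c, u
9. a, u
10. b, u
11. <>~(~c & a), v
12. ~b -> ~a, v
13. ~c & a, v
14. ~c, v
15. a, v
16. b, v
17. ~(~c & a), w
18. ~a, w
Accessibility: uRu, uRv, vRv, vRw, wRw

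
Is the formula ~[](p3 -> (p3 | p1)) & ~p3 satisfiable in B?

1. ~[](p3 -> (p3 | p1)) & ~p3, u
2. ~[](p3 -> (p3 | p1)), u   [&-rule on 1]
3. ~p3, u   [&-rule on 1]
4. ~(p3 -> (p3 | p1)), v   [~[]-rule on 2: fresh world v, uRv]
5. p3, v   [~->-rule on 4]
6. ~(p3 | p1), v   [~->-rule on 4]
7. ~p3, v   [~|-rule on 6]
8. ~p1, v   [~|-rule on 6]
Accessibility: uRu, uRv, vRu, vRv
Branch closes: p3 and ~p3 both at v.
(One branch shown.) All branches close.

Unsatisfiable (every branch closes)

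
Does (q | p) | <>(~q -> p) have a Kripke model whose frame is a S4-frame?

1. (q | p) | <>(~q -> p), u
2. <>(~q -> p), u
3. ~q -> p, v
4. p, v
Accessibility: uRu, uRv, vRv

Satisfiable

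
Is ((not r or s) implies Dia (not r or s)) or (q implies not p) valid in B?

Valid in B

Tableau for the negation not (((not r or s) implies Dia (not r or s)) or (q implies not p)):
1. not (((not r or s) implies Dia (not r or s)) or (q implies not p)), 0
2. not ((not r or s) implies Dia (not r or s)), 0
3. not (q implies not p), 0
4. not r or s, 0
5. not Dia (not r or s), 0
6. q, 0
7. p, 0
8. not (not r or s), 0
9. r, 0
10. not s, 0
11. s, 0
Accessibility: 0R0
Branch closes: s and not s both at 0.
All branches of the negation close; one closing branch shown above.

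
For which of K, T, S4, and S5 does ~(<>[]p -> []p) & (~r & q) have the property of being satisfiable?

S5-tableau for the formula:
1. ~(<>[]p -> []p) & (~r & q), u
2. ~(<>[]p -> []p), u
3. ~r & q, u
4. <>[]p, u
5. ~[]p, u
6. ~r, u
7. q, u
8. []p, v
9. p, u
10. p, v
11. ~p, w
12. p, w
Accessibility: uRu, uRv, uRw, vRu, vRv, vRw, wRu, wRv, wRw
Branch closes: p and ~p both at w.
Every branch closes (one shown): unsatisfiable in S5.
S4-tableau for the formula:
1. ~(<>[]p -> []p) & (~r & q), u
2. ~(<>[]p -> []p), u
3. ~r & q, u
4. <>[]p, u
5. ~[]p, u
6. ~r, u
7. q, u
8. []p, v
9. p, v
10. ~p, w
Accessibility: uRu, uRv, uRw, vRv, wRw
Complete open branch: satisfiable in S4, hence also in K, T (this S4-model is also a K-model and a T-model).

K, T, S4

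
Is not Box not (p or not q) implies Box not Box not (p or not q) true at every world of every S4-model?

Tableau for the negation not (not Box not (p or not q) implies Box not Box not (p or not q)):
1. not (not Box not (p or not q) implies Box not Box not (p or not q)), 0
2. not Box not (p or not q), 0
3. not Box not Box not (p or not q), 0
4. p or not q, 1
5. not q, 1
6. Box not (p or not q), 2
7. not (p or not q), 2
8. not p, 2
9. q, 2
Accessibility: 0R0, 0R1, 0R2, 1R1, 2R2
The negation has an open branch (countermodel exists).

No, not valid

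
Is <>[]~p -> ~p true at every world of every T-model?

Tableau for the negation ~(<>[]~p -> ~p):
1. ~(<>[]~p -> ~p), u
2. <>[]~p, u
3. p, u
4. []~p, v
5. ~p, v
Accessibility: uRu, uRv, vRv
The negation has an open branch (countermodel exists).

Not valid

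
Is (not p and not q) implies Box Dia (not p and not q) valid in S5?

Tableau for the negation not ((not p and not q) implies Box Dia (not p and not q)):
1. not ((not p and not q) implies Box Dia (not p and not q)), 0
2. not p and not q, 0   [neg-implies-rule on 1]
3. not Box Dia (not p and not q), 0   [neg-implies-rule on 1]
4. not p, 0   [and-rule on 2]
5. not q, 0   [and-rule on 2]
6. not Dia (not p and not q), 1   [neg-Box-rule on 3: fresh world 1, 0R1]
7. not (not p and not q), 0   [neg-Dia-rule on 6 via 1R0]
8. not (not p and not q), 1   [neg-Dia-rule on 6 via 1R1]
9. q, 0   [neg-and-rule on 7 (branches; this branch)]
Accessibility: 0R0, 0R1, 1R0, 1R1
Branch closes: q and not q both at 0.
Every branch of the negation's tableau closes; the branch above is one of them.

Valid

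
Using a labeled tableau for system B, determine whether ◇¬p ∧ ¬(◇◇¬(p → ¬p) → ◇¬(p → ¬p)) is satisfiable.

1. ◇¬p ∧ ¬(◇◇¬(p → ¬p) → ◇¬(p → ¬p)), u
2. ◇¬p, u   [∧-rule on 1]
3. ¬(◇◇¬(p → ¬p) → ◇¬(p → ¬p)), u   [∧-rule on 1]
4. ◇◇¬(p → ¬p), u   [¬→-rule on 3]
5. ¬◇¬(p → ¬p), u   [¬→-rule on 3]
6. p → ¬p, u   [¬◇-rule on 5 via uRu]
7. ¬p, u   [→-rule on 6 (branches; this branch)]
8. ¬p, v   [◇-rule on 2: fresh world v, uRv]
9. p → ¬p, v   [¬◇-rule on 5 via uRv]
10. ◇¬(p → ¬p), w   [◇-rule on 4: fresh world w, uRw]
11. p → ¬p, w   [¬◇-rule on 5 via uRw]
12. ¬p, w   [→-rule on 11 (branches; this branch)]
13. ¬(p → ¬p), x   [◇-rule on 10: fresh world x, wRx]
14. p, x   [¬→-rule on 13]
Accessibility: uRu, uRv, uRw, vRu, vRv, wRu, wRw, wRx, xRw, xRx

Satisfiable (open branch found)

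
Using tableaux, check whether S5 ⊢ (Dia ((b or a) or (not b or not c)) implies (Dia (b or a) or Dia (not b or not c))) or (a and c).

Yes, valid

Tableau for the negation not ((Dia ((b or a) or (not b or not c)) implies (Dia (b or a) or Dia (not b or not c))) or (a and c)):
1. not ((Dia ((b or a) or (not b or not c)) implies (Dia (b or a) or Dia (not b or not c))) or (a and c)), u
2. not (Dia ((b or a) or (not b or not c)) implies (Dia (b or a) or Dia (not b or not c))), u
3. not (a and c), u
4. Dia ((b or a) or (not b or not c)), u
5. not (Dia (b or a) or Dia (not b or not c)), u
6. not Dia (b or a), u
7. not Dia (not b or not c), u
8. not (b or a), u
9. not b, u
10. not a, u
11. not (not b or not c), u
12. b, u
13. c, u
Accessibility: uRu
Branch closes: b and not b both at u.
All branches of the negation close; one closing branch shown above.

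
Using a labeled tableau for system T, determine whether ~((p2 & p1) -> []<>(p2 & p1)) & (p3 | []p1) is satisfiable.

1. ~((p2 & p1) -> []<>(p2 & p1)) & (p3 | []p1), w0
2. ~((p2 & p1) -> []<>(p2 & p1)), w0   [&-rule on 1]
3. p3 | []p1, w0   [&-rule on 1]
4. p2 & p1, w0   [~->-rule on 2]
5. ~[]<>(p2 & p1), w0   [~->-rule on 2]
6. p2, w0   [&-rule on 4]
7. p1, w0   [&-rule on 4]
8. []p1, w0   [|-rule on 3 (branches; this branch)]
9. ~<>(p2 & p1), w1   [~[]-rule on 5: fresh world w1, w0Rw1]
10. p1, w1   [[]-rule on 8 via w0Rw1]
11. ~(p2 & p1), w1   [~<>-rule on 9 via w1Rw1]
12. ~p2, w1   [~&-rule on 11 (branches; this branch)]
Accessibility: w0Rw0, w0Rw1, w1Rw1

Satisfiable (open branch found)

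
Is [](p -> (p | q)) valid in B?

Tableau for the negation ~[](p -> (p | q)):
1. ~[](p -> (p | q)), u
2. ~(p -> (p | q)), v   [~[]-rule on 1: fresh world v, uRv]
3. p, v   [~->-rule on 2]
4. ~(p | q), v   [~->-rule on 2]
5. ~p, v   [~|-rule on 4]
6. ~q, v   [~|-rule on 4]
Accessibility: uRu, uRv, vRu, vRv
Branch closes: p and ~p both at v.
All branches of the negation close; one closing branch shown above.

Yes, valid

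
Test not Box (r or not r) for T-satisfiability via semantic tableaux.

Unsatisfiable (every branch closes)

1. not Box (r or not r), w0
2. not (r or not r), w1
3. not r, w1
4. r, w1
Accessibility: w0Rw0, w0Rw1, w1Rw1
Branch closes: r and not r both at w1.
Every branch closes; the branch above is one of them.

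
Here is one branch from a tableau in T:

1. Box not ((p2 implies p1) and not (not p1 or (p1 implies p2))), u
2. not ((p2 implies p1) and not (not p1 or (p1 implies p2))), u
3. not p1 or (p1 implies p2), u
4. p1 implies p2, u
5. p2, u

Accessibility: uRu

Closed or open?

No, open

No atom appears with both signs at the same world.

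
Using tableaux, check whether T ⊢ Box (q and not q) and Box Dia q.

Tableau for the negation not (Box (q and not q) and Box Dia q):
1. not (Box (q and not q) and Box Dia q), u
2. not Box Dia q, u
3. not Dia q, v
4. not q, v
Accessibility: uRu, uRv, vRv
The negation has an open branch (countermodel exists).

Not valid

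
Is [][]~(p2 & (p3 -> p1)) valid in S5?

No, not valid

Tableau for the negation ~[][]~(p2 & (p3 -> p1)):
1. ~[][]~(p2 & (p3 -> p1)), u
2. ~[]~(p2 & (p3 -> p1)), v   [~[]-rule on 1: fresh world v, uRv]
3. p2 & (p3 -> p1), w   [~[]-rule on 2: fresh world w, vRw]
4. p2, w   [&-rule on 3]
5. p3 -> p1, w   [&-rule on 3]
6. p1, w   [->-rule on 5 (branches; this branch)]
Accessibility: uRu, uRv, uRw, vRu, vRv, vRw, wRu, wRv, wRw
The negation has an open branch (countermodel exists).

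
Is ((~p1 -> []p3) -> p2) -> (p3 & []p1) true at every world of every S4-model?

Tableau for the negation ~(((~p1 -> []p3) -> p2) -> (p3 & []p1)):
1. ~(((~p1 -> []p3) -> p2) -> (p3 & []p1)), u
2. (~p1 -> []p3) -> p2, u
3. ~(p3 & []p1), u
4. p2, u
5. ~[]p1, u
6. ~p1, v
Accessibility: uRu, uRv, vRv
The negation has an open branch (countermodel exists).

Not valid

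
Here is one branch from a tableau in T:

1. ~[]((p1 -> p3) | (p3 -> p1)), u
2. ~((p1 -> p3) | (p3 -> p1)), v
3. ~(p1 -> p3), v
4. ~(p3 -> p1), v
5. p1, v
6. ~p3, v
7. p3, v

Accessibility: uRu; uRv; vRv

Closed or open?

Yes, closed

Both p3 and ~p3 appear at v.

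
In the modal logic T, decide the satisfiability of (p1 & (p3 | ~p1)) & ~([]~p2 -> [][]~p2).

1. (p1 & (p3 | ~p1)) & ~([]~p2 -> [][]~p2), u
2. p1 & (p3 | ~p1), u
3. ~([]~p2 -> [][]~p2), u
4. p1, u
5. p3 | ~p1, u
6. []~p2, u
7. ~[][]~p2, u
8. ~p2, u
9. p3, u
10. ~[]~p2, v
11. ~p2, v
12. p2, w
Accessibility: uRu, uRv, vRv, vRw, wRw

Yes, satisfiable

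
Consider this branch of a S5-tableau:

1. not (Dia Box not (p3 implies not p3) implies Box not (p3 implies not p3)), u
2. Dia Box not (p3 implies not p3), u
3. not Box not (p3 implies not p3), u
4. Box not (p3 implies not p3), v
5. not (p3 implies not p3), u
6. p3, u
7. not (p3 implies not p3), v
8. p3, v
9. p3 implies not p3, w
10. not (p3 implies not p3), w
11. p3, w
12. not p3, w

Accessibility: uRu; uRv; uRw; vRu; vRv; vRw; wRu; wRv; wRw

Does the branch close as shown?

Yes, closed

Both p3 and not p3 appear at w.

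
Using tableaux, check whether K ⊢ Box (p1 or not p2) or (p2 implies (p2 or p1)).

Tableau for the negation not (Box (p1 or not p2) or (p2 implies (p2 or p1))):
1. not (Box (p1 or not p2) or (p2 implies (p2 or p1))), 0
2. not Box (p1 or not p2), 0   [neg-or-rule on 1]
3. not (p2 implies (p2 or p1)), 0   [neg-or-rule on 1]
4. p2, 0   [neg-implies-rule on 3]
5. not (p2 or p1), 0   [neg-implies-rule on 3]
6. not p2, 0   [neg-or-rule on 5]
7. not p1, 0   [neg-or-rule on 5]
Branch closes: p2 and not p2 both at 0.
All branches of the negation close; one closing branch shown above.

Valid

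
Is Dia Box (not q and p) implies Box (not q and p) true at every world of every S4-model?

Tableau for the negation not (Dia Box (not q and p) implies Box (not q and p)):
1. not (Dia Box (not q and p) implies Box (not q and p)), w0
2. Dia Box (not q and p), w0
3. not Box (not q and p), w0
4. Box (not q and p), w1
5. not q and p, w1
6. not q, w1
7. p, w1
8. not (not q and p), w2
9. not p, w2
Accessibility: w0Rw0, w0Rw1, w0Rw2, w1Rw1, w2Rw2
The negation has an open branch (countermodel exists).

Invalid (countermodel exists)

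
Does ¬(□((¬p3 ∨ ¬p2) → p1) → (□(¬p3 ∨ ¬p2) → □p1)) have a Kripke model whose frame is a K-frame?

Unsatisfiable (every branch closes)

1. ¬(□((¬p3 ∨ ¬p2) → p1) → (□(¬p3 ∨ ¬p2) → □p1)), u
2. □((¬p3 ∨ ¬p2) → p1), u
3. ¬(□(¬p3 ∨ ¬p2) → □p1), u
4. □(¬p3 ∨ ¬p2), u
5. ¬□p1, u
6. ¬p1, v
7. (¬p3 ∨ ¬p2) → p1, v
8. ¬p3 ∨ ¬p2, v
9. ¬(¬p3 ∨ ¬p2), v
10. p3, v
11. p2, v
12. ¬p2, v
Accessibility: uRv
Branch closes: p2 and ¬p2 both at v.
All branches of the tableau close; one closing branch shown above.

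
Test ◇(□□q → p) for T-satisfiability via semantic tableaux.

1. ◇(□□q → p), w0
2. □□q → p, w1
3. p, w1
Accessibility: w0Rw0, w0Rw1, w1Rw1

Satisfiable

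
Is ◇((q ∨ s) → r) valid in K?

Tableau for the negation ¬◇((q ∨ s) → r):
1. ¬◇((q ∨ s) → r), 0
The negation has an open branch (countermodel exists).

No, not valid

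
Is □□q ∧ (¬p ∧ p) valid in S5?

Tableau for the negation ¬(□□q ∧ (¬p ∧ p)):
1. ¬(□□q ∧ (¬p ∧ p)), 0
2. ¬(¬p ∧ p), 0
3. ¬p, 0
Accessibility: 0R0
The negation has an open branch (countermodel exists).

No, not valid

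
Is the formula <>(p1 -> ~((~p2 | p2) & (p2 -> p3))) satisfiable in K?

Satisfiable (open branch found)

1. <>(p1 -> ~((~p2 | p2) & (p2 -> p3))), u
2. p1 -> ~((~p2 | p2) & (p2 -> p3)), v   [<>-rule on 1: fresh world v, uRv]
3. ~((~p2 | p2) & (p2 -> p3)), v   [->-rule on 2 (branches; this branch)]
4. ~(p2 -> p3), v   [~&-rule on 3 (branches; this branch)]
5. p2, v   [~->-rule on 4]
6. ~p3, v   [~->-rule on 4]
Accessibility: uRv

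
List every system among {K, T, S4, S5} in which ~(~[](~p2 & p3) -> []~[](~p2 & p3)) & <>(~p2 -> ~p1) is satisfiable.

K, T, S4

S5-tableau for the formula:
1. ~(~[](~p2 & p3) -> []~[](~p2 & p3)) & <>(~p2 -> ~p1), 0
2. ~(~[](~p2 & p3) -> []~[](~p2 & p3)), 0
3. <>(~p2 -> ~p1), 0
4. ~[](~p2 & p3), 0
5. ~[]~[](~p2 & p3), 0
6. ~p2 -> ~p1, 1
7. ~p1, 1
8. ~(~p2 & p3), 2
9. ~p3, 2
10. [](~p2 & p3), 3
11. ~p2 & p3, 0
12. ~p2, 0
13. p3, 0
14. ~p2 & p3, 1
15. ~p2, 1
16. p3, 1
17. ~p2 & p3, 2
18. ~p2, 2
19. p3, 2
Accessibility: 0R0, 0R1, 0R2, 0R3, 1R0, 1R1, 1R2, 1R3, 2R0, 2R1, 2R2, 2R3, 3R0, 3R1, 3R2, 3R3
Branch closes: p3 and ~p3 both at 2.
Every branch closes (one shown): unsatisfiable in S5.
S4-tableau for the formula:
1. ~(~[](~p2 & p3) -> []~[](~p2 & p3)) & <>(~p2 -> ~p1), 0
2. ~(~[](~p2 & p3) -> []~[](~p2 & p3)), 0
3. <>(~p2 -> ~p1), 0
4. ~[](~p2 & p3), 0
5. ~[]~[](~p2 & p3), 0
6. ~p2 -> ~p1, 1
7. ~p1, 1
8. ~(~p2 & p3), 2
9. ~p3, 2
10. [](~p2 & p3), 3
11. ~p2 & p3, 3
12. ~p2, 3
13. p3, 3
Accessibility: 0R0, 0R1, 0R2, 0R3, 1R1, 2R2, 3R3
Complete open branch: satisfiable in S4, hence also in K, T (this S4-model is also a K-model and a T-model).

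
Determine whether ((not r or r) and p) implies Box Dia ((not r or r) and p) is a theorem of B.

Valid in B

Tableau for the negation not (((not r or r) and p) implies Box Dia ((not r or r) and p)):
1. not (((not r or r) and p) implies Box Dia ((not r or r) and p)), 0
2. (not r or r) and p, 0   [neg-implies-rule on 1]
3. not Box Dia ((not r or r) and p), 0   [neg-implies-rule on 1]
4. not r or r, 0   [and-rule on 2]
5. p, 0   [and-rule on 2]
6. r, 0   [or-rule on 4 (branches; this branch)]
7. not Dia ((not r or r) and p), 1   [neg-Box-rule on 3: fresh world 1, 0R1]
8. not ((not r or r) and p), 0   [neg-Dia-rule on 7 via 1R0]
9. not ((not r or r) and p), 1   [neg-Dia-rule on 7 via 1R1]
10. not (not r or r), 0   [neg-and-rule on 8 (branches; this branch)]
11. not r, 0   [neg-or-rule on 10]
Accessibility: 0R0, 0R1, 1R0, 1R1
Branch closes: r and not r both at 0.
All branches of the negation close; one closing branch shown above.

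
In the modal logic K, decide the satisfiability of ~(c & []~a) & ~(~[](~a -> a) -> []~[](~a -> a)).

1. ~(c & []~a) & ~(~[](~a -> a) -> []~[](~a -> a)), 0
2. ~(c & []~a), 0   [&-rule on 1]
3. ~(~[](~a -> a) -> []~[](~a -> a)), 0   [&-rule on 1]
4. ~[](~a -> a), 0   [~->-rule on 3]
5. ~[]~[](~a -> a), 0   [~->-rule on 3]
6. ~[]~a, 0   [~&-rule on 2 (branches; this branch)]
7. ~(~a -> a), 1   [~[]-rule on 4: fresh world 1, 0R1]
8. ~a, 1   [~->-rule on 7]
9. [](~a -> a), 2   [~[]-rule on 5: fresh world 2, 0R2]
10. a, 3   [~[]-rule on 6: fresh world 3, 0R3]
Accessibility: 0R1, 0R2, 0R3

Yes, satisfiable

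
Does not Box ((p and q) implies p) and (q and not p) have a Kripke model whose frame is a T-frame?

1. not Box ((p and q) implies p) and (q and not p), u
2. not Box ((p and q) implies p), u   [and-rule on 1]
3. q and not p, u   [and-rule on 1]
4. q, u   [and-rule on 3]
5. not p, u   [and-rule on 3]
6. not ((p and q) implies p), v   [neg-Box-rule on 2: fresh world v, uRv]
7. p and q, v   [neg-implies-rule on 6]
8. not p, v   [neg-implies-rule on 6]
9. p, v   [and-rule on 7]
10. q, v   [and-rule on 7]
Accessibility: uRu, uRv, vRv
Branch closes: p and not p both at v.
All branches of the tableau close; one closing branch shown above.

Unsatisfiable (every branch closes)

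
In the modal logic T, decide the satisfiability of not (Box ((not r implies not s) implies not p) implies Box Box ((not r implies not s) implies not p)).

Satisfiable

1. not (Box ((not r implies not s) implies not p) implies Box Box ((not r implies not s) implies not p)), 0
2. Box ((not r implies not s) implies not p), 0
3. not Box Box ((not r implies not s) implies not p), 0
4. (not r implies not s) implies not p, 0
5. not p, 0
6. not Box ((not r implies not s) implies not p), 1
7. (not r implies not s) implies not p, 1
8. not p, 1
9. not ((not r implies not s) implies not p), 2
10. not r implies not s, 2
11. p, 2
12. not s, 2
Accessibility: 0R0, 0R1, 1R1, 1R2, 2R2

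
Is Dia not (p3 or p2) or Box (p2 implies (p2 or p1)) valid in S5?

Valid in S5

Tableau for the negation not (Dia not (p3 or p2) or Box (p2 implies (p2 or p1))):
1. not (Dia not (p3 or p2) or Box (p2 implies (p2 or p1))), u
2. not Dia not (p3 or p2), u
3. not Box (p2 implies (p2 or p1)), u
4. p3 or p2, u
5. p2, u
6. not (p2 implies (p2 or p1)), v
7. p2, v
8. not (p2 or p1), v
9. not p2, v
10. not p1, v
Accessibility: uRu, uRv, vRu, vRv
Branch closes: p2 and not p2 both at v.
All branches of the negation close; one closing branch shown above.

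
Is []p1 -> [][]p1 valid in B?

Tableau for the negation ~([]p1 -> [][]p1):
1. ~([]p1 -> [][]p1), 0
2. []p1, 0
3. ~[][]p1, 0
4. p1, 0
5. ~[]p1, 1
6. p1, 1
7. ~p1, 2
Accessibility: 0R0, 0R1, 1R0, 1R1, 1R2, 2R1, 2R2
The negation has an open branch (countermodel exists).

Not valid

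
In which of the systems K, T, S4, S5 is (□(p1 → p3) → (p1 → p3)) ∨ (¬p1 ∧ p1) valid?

T-tableau for the negation ¬((□(p1 → p3) → (p1 → p3)) ∨ (¬p1 ∧ p1)):
1. ¬((□(p1 → p3) → (p1 → p3)) ∨ (¬p1 ∧ p1)), 0
2. ¬(□(p1 → p3) → (p1 → p3)), 0
3. ¬(¬p1 ∧ p1), 0
4. □(p1 → p3), 0
5. ¬(p1 → p3), 0
6. p1, 0
7. ¬p3, 0
8. p1 → p3, 0
9. p3, 0
Accessibility: 0R0
Branch closes: p3 and ¬p3 both at 0.
Every branch closes (one shown): valid in T, hence also in S4, S5 (every theorem of T is a theorem of S4 and S5).
K-tableau for the negation ¬((□(p1 → p3) → (p1 → p3)) ∨ (¬p1 ∧ p1)):
1. ¬((□(p1 → p3) → (p1 → p3)) ∨ (¬p1 ∧ p1)), 0
2. ¬(□(p1 → p3) → (p1 → p3)), 0
3. ¬(¬p1 ∧ p1), 0
4. □(p1 → p3), 0
5. ¬(p1 → p3), 0
6. p1, 0
7. ¬p3, 0
Complete open branch: countermodel on a K-frame, so not valid in K.

T, S4, S5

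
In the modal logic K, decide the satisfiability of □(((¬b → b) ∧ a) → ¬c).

Satisfiable (open branch found)

1. □(((¬b → b) ∧ a) → ¬c), w0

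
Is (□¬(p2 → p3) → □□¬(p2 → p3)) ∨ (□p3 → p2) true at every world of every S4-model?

Yes, valid

Tableau for the negation ¬((□¬(p2 → p3) → □□¬(p2 → p3)) ∨ (□p3 → p2)):
1. ¬((□¬(p2 → p3) → □□¬(p2 → p3)) ∨ (□p3 → p2)), 0
2. ¬(□¬(p2 → p3) → □□¬(p2 → p3)), 0
3. ¬(□p3 → p2), 0
4. □¬(p2 → p3), 0
5. ¬□□¬(p2 → p3), 0
6. □p3, 0
7. ¬p2, 0
8. ¬(p2 → p3), 0
9. p2, 0
10. ¬p3, 0
Accessibility: 0R0
Branch closes: p2 and ¬p2 both at 0.
Every branch of the negation's tableau closes; the branch above is one of them.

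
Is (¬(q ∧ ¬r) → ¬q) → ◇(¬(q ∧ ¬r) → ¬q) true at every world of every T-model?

Tableau for the negation ¬((¬(q ∧ ¬r) → ¬q) → ◇(¬(q ∧ ¬r) → ¬q)):
1. ¬((¬(q ∧ ¬r) → ¬q) → ◇(¬(q ∧ ¬r) → ¬q)), w0
2. ¬(q ∧ ¬r) → ¬q, w0   [¬→-rule on 1]
3. ¬◇(¬(q ∧ ¬r) → ¬q), w0   [¬→-rule on 1]
4. ¬(¬(q ∧ ¬r) → ¬q), w0   [¬◇-rule on 3 via w0Rw0]
5. ¬(q ∧ ¬r), w0   [¬→-rule on 4]
6. q, w0   [¬→-rule on 4]
7. q ∧ ¬r, w0   [→-rule on 2 (branches; this branch)]
8. ¬r, w0   [∧-rule on 7]
9. r, w0   [¬∧-rule on 5 (branches; this branch)]
Accessibility: w0Rw0
Branch closes: r and ¬r both at w0.
All branches of the negation close; one closing branch shown above.

Valid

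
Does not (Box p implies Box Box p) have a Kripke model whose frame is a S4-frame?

1. not (Box p implies Box Box p), w0
2. Box p, w0
3. not Box Box p, w0
4. p, w0
5. not Box p, w1
6. p, w1
7. not p, w2
8. p, w2
Accessibility: w0Rw0, w0Rw1, w0Rw2, w1Rw1, w1Rw2, w2Rw2
Branch closes: p and not p both at w2.
All branches of the tableau close; one closing branch shown above.

No, unsatisfiable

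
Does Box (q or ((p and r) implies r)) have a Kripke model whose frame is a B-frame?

1. Box (q or ((p and r) implies r)), w0
2. q or ((p and r) implies r), w0   [Box-rule on 1 via w0Rw0]
3. (p and r) implies r, w0   [or-rule on 2 (branches; this branch)]
4. r, w0   [implies-rule on 3 (branches; this branch)]
Accessibility: w0Rw0

Satisfiable (open branch found)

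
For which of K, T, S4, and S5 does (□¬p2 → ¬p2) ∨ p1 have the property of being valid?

T-tableau for the negation ¬((□¬p2 → ¬p2) ∨ p1):
1. ¬((□¬p2 → ¬p2) ∨ p1), u
2. ¬(□¬p2 → ¬p2), u
3. ¬p1, u
4. □¬p2, u
5. p2, u
6. ¬p2, u
Accessibility: uRu
Branch closes: p2 and ¬p2 both at u.
Every branch closes (one shown): valid in T, hence also in S4, S5 (every theorem of T is a theorem of S4 and S5).
K-tableau for the negation ¬((□¬p2 → ¬p2) ∨ p1):
1. ¬((□¬p2 → ¬p2) ∨ p1), u
2. ¬(□¬p2 → ¬p2), u
3. ¬p1, u
4. □¬p2, u
5. p2, u
Complete open branch: countermodel on a K-frame, so not valid in K.

T, S4, S5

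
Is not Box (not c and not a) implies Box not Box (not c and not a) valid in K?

Tableau for the negation not (not Box (not c and not a) implies Box not Box (not c and not a)):
1. not (not Box (not c and not a) implies Box not Box (not c and not a)), 0
2. not Box (not c and not a), 0
3. not Box not Box (not c and not a), 0
4. not (not c and not a), 1
5. a, 1
6. Box (not c and not a), 2
Accessibility: 0R1, 0R2
The negation has an open branch (countermodel exists).

Invalid (countermodel exists)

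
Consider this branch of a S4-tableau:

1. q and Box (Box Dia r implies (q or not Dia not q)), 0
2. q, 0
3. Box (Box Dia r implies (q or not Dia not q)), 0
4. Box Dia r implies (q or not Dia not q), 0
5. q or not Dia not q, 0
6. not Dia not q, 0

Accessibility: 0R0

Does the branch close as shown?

There is no literal clash: for every atom and world, at most one sign appears.

Open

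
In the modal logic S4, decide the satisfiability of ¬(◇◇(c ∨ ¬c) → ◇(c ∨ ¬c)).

Unsatisfiable (every branch closes)

1. ¬(◇◇(c ∨ ¬c) → ◇(c ∨ ¬c)), w0
2. ◇◇(c ∨ ¬c), w0
3. ¬◇(c ∨ ¬c), w0
4. ¬(c ∨ ¬c), w0
5. ¬c, w0
6. c, w0
Accessibility: w0Rw0
Branch closes: c and ¬c both at w0.
Every branch closes; the branch above is one of them.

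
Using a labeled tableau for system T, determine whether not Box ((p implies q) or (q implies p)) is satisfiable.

1. not Box ((p implies q) or (q implies p)), u
2. not ((p implies q) or (q implies p)), v
3. not (p implies q), v
4. not (q implies p), v
5. p, v
6. not q, v
7. q, v
8. not p, v
Accessibility: uRu, uRv, vRv
Branch closes: q and not q both at v.
All branches of the tableau close; one closing branch shown above.

Unsatisfiable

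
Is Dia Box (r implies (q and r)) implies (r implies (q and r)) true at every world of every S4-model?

Tableau for the negation not (Dia Box (r implies (q and r)) implies (r implies (q and r))):
1. not (Dia Box (r implies (q and r)) implies (r implies (q and r))), 0
2. Dia Box (r implies (q and r)), 0
3. not (r implies (q and r)), 0
4. r, 0
5. not (q and r), 0
6. not q, 0
7. Box (r implies (q and r)), 1
8. r implies (q and r), 1
9. q and r, 1
10. q, 1
11. r, 1
Accessibility: 0R0, 0R1, 1R1
The negation has an open branch (countermodel exists).

Not valid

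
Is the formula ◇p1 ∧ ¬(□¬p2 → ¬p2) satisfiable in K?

Satisfiable

1. ◇p1 ∧ ¬(□¬p2 → ¬p2), 0
2. ◇p1, 0
3. ¬(□¬p2 → ¬p2), 0
4. □¬p2, 0
5. p2, 0
6. p1, 1
7. ¬p2, 1
Accessibility: 0R1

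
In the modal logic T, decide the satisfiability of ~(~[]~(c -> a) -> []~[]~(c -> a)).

Yes, satisfiable

1. ~(~[]~(c -> a) -> []~[]~(c -> a)), 0
2. ~[]~(c -> a), 0
3. ~[]~[]~(c -> a), 0
4. c -> a, 1
5. a, 1
6. []~(c -> a), 2
7. ~(c -> a), 2
8. c, 2
9. ~a, 2
Accessibility: 0R0, 0R1, 0R2, 1R1, 2R2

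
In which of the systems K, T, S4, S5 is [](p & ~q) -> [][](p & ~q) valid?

S4, S5

T-tableau for the negation ~([](p & ~q) -> [][](p & ~q)):
1. ~([](p & ~q) -> [][](p & ~q)), u
2. [](p & ~q), u   [~->-rule on 1]
3. ~[][](p & ~q), u   [~->-rule on 1]
4. p & ~q, u   [[]-rule on 2 via uRu]
5. p, u   [&-rule on 4]
6. ~q, u   [&-rule on 4]
7. ~[](p & ~q), v   [~[]-rule on 3: fresh world v, uRv]
8. p & ~q, v   [[]-rule on 2 via uRv]
9. p, v   [&-rule on 8]
10. ~q, v   [&-rule on 8]
11. ~(p & ~q), w   [~[]-rule on 7: fresh world w, vRw]
12. q, w   [~&-rule on 11 (branches; this branch)]
Accessibility: uRu, uRv, vRv, vRw, wRw
Complete open branch: countermodel on a T-frame, so not valid in T, nor in K (the same frame is also a K-frame).
S4-tableau for the negation ~([](p & ~q) -> [][](p & ~q)):
1. ~([](p & ~q) -> [][](p & ~q)), u
2. [](p & ~q), u   [~->-rule on 1]
3. ~[][](p & ~q), u   [~->-rule on 1]
4. p & ~q, u   [[]-rule on 2 via uRu]
5. p, u   [&-rule on 4]
6. ~q, u   [&-rule on 4]
7. ~[](p & ~q), v   [~[]-rule on 3: fresh world v, uRv]
8. p & ~q, v   [[]-rule on 2 via uRv]
9. p, v   [&-rule on 8]
10. ~q, v   [&-rule on 8]
11. ~(p & ~q), w   [~[]-rule on 7: fresh world w, vRw]
12. p & ~q, w   [[]-rule on 2 via uRw]
13. p, w   [&-rule on 12]
14. ~q, w   [&-rule on 12]
15. q, w   [~&-rule on 11 (branches; this branch)]
Accessibility: uRu, uRv, uRw, vRv, vRw, wRw
Branch closes: q and ~q both at w.
Every branch closes (one shown): valid in S4, hence also in S5 (every theorem of S4 is a theorem of S5).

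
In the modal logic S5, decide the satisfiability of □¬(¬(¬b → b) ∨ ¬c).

Yes, satisfiable

1. □¬(¬(¬b → b) ∨ ¬c), 0
2. ¬(¬(¬b → b) ∨ ¬c), 0
3. ¬b → b, 0
4. c, 0
5. b, 0
Accessibility: 0R0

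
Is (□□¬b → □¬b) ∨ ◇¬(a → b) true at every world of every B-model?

Tableau for the negation ¬((□□¬b → □¬b) ∨ ◇¬(a → b)):
1. ¬((□□¬b → □¬b) ∨ ◇¬(a → b)), w0
2. ¬(□□¬b → □¬b), w0   [¬∨-rule on 1]
3. ¬◇¬(a → b), w0   [¬∨-rule on 1]
4. □□¬b, w0   [¬→-rule on 2]
5. ¬□¬b, w0   [¬→-rule on 2]
6. a → b, w0   [¬◇-rule on 3 via w0Rw0]
7. □¬b, w0   [□-rule on 4 via w0Rw0]
8. ¬b, w0   [□-rule on 7 via w0Rw0]
9. ¬a, w0   [→-rule on 6 (branches; this branch)]
10. b, w1   [¬□-rule on 5: fresh world w1, w0Rw1]
11. a → b, w1   [¬◇-rule on 3 via w0Rw1]
12. □¬b, w1   [□-rule on 4 via w0Rw1]
13. ¬b, w1   [□-rule on 7 via w0Rw1]
Accessibility: w0Rw0, w0Rw1, w1Rw0, w1Rw1
Branch closes: b and ¬b both at w1.
All branches of the negation close; one closing branch shown above.

Yes, valid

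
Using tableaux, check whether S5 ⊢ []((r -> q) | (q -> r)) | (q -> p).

Valid

Tableau for the negation ~([]((r -> q) | (q -> r)) | (q -> p)):
1. ~([]((r -> q) | (q -> r)) | (q -> p)), 0
2. ~[]((r -> q) | (q -> r)), 0   [~|-rule on 1]
3. ~(q -> p), 0   [~|-rule on 1]
4. q, 0   [~->-rule on 3]
5. ~p, 0   [~->-rule on 3]
6. ~((r -> q) | (q -> r)), 1   [~[]-rule on 2: fresh world 1, 0R1]
7. ~(r -> q), 1   [~|-rule on 6]
8. ~(q -> r), 1   [~|-rule on 6]
9. r, 1   [~->-rule on 7]
10. ~q, 1   [~->-rule on 7]
11. q, 1   [~->-rule on 8]
12. ~r, 1   [~->-rule on 8]
Accessibility: 0R0, 0R1, 1R0, 1R1
Branch closes: q and ~q both at 1.
All branches of the negation close; one closing branch shown above.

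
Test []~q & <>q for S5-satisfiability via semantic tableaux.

Unsatisfiable

1. []~q & <>q, 0
2. []~q, 0   [&-rule on 1]
3. <>q, 0   [&-rule on 1]
4. ~q, 0   [[]-rule on 2 via 0R0]
5. q, 1   [<>-rule on 3: fresh world 1, 0R1]
6. ~q, 1   [[]-rule on 2 via 0R1]
Accessibility: 0R0, 0R1, 1R0, 1R1
Branch closes: q and ~q both at 1.
All branches of the tableau close; one closing branch shown above.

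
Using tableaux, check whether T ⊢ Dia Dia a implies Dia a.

Tableau for the negation not (Dia Dia a implies Dia a):
1. not (Dia Dia a implies Dia a), u
2. Dia Dia a, u   [neg-implies-rule on 1]
3. not Dia a, u   [neg-implies-rule on 1]
4. not a, u   [neg-Dia-rule on 3 via uRu]
5. Dia a, v   [Dia-rule on 2: fresh world v, uRv]
6. not a, v   [neg-Dia-rule on 3 via uRv]
7. a, w   [Dia-rule on 5: fresh world w, vRw]
Accessibility: uRu, uRv, vRv, vRw, wRw
The negation has an open branch (countermodel exists).

Invalid (countermodel exists)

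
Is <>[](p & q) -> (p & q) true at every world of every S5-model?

Tableau for the negation ~(<>[](p & q) -> (p & q)):
1. ~(<>[](p & q) -> (p & q)), 0
2. <>[](p & q), 0
3. ~(p & q), 0
4. ~q, 0
5. [](p & q), 1
6. p & q, 0
7. p, 0
8. q, 0
Accessibility: 0R0, 0R1, 1R0, 1R1
Branch closes: q and ~q both at 0.
All branches of the negation close; one closing branch shown above.

Valid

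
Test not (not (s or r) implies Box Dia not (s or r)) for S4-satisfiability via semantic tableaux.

1. not (not (s or r) implies Box Dia not (s or r)), 0
2. not (s or r), 0   [neg-implies-rule on 1]
3. not Box Dia not (s or r), 0   [neg-implies-rule on 1]
4. not s, 0   [neg-or-rule on 2]
5. not r, 0   [neg-or-rule on 2]
6. not Dia not (s or r), 1   [neg-Box-rule on 3: fresh world 1, 0R1]
7. s or r, 1   [neg-Dia-rule on 6 via 1R1]
8. r, 1   [or-rule on 7 (branches; this branch)]
Accessibility: 0R0, 0R1, 1R1

Satisfiable (open branch found)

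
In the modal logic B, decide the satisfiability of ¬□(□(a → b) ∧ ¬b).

Yes, satisfiable

1. ¬□(□(a → b) ∧ ¬b), w0
2. ¬(□(a → b) ∧ ¬b), w1
3. b, w1
Accessibility: w0Rw0, w0Rw1, w1Rw0, w1Rw1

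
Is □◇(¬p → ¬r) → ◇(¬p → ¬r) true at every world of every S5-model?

Valid

Tableau for the negation ¬(□◇(¬p → ¬r) → ◇(¬p → ¬r)):
1. ¬(□◇(¬p → ¬r) → ◇(¬p → ¬r)), w0
2. □◇(¬p → ¬r), w0   [¬→-rule on 1]
3. ¬◇(¬p → ¬r), w0   [¬→-rule on 1]
4. ◇(¬p → ¬r), w0   [□-rule on 2 via w0Rw0]
5. ¬(¬p → ¬r), w0   [¬◇-rule on 3 via w0Rw0]
6. ¬p, w0   [¬→-rule on 5]
7. r, w0   [¬→-rule on 5]
8. ¬p → ¬r, w1   [◇-rule on 4: fresh world w1, w0Rw1]
9. ◇(¬p → ¬r), w1   [□-rule on 2 via w0Rw1]
10. ¬(¬p → ¬r), w1   [¬◇-rule on 3 via w0Rw1]
11. ¬p, w1   [¬→-rule on 10]
12. r, w1   [¬→-rule on 10]
13. ¬r, w1   [→-rule on 8 (branches; this branch)]
Accessibility: w0Rw0, w0Rw1, w1Rw0, w1Rw1
Branch closes: r and ¬r both at w1.
Every branch of the negation's tableau closes; the branch above is one of them.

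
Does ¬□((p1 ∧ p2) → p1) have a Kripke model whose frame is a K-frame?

Unsatisfiable

1. ¬□((p1 ∧ p2) → p1), w0
2. ¬((p1 ∧ p2) → p1), w1   [¬□-rule on 1: fresh world w1, w0Rw1]
3. p1 ∧ p2, w1   [¬→-rule on 2]
4. ¬p1, w1   [¬→-rule on 2]
5. p1, w1   [∧-rule on 3]
6. p2, w1   [∧-rule on 3]
Accessibility: w0Rw1
Branch closes: p1 and ¬p1 both at w1.
Every branch closes; the branch above is one of them.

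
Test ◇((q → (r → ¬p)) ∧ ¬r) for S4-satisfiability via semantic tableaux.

Yes, satisfiable

1. ◇((q → (r → ¬p)) ∧ ¬r), u
2. (q → (r → ¬p)) ∧ ¬r, v   [◇-rule on 1: fresh world v, uRv]
3. q → (r → ¬p), v   [∧-rule on 2]
4. ¬r, v   [∧-rule on 2]
5. r → ¬p, v   [→-rule on 3 (branches; this branch)]
6. ¬p, v   [→-rule on 5 (branches; this branch)]
Accessibility: uRu, uRv, vRv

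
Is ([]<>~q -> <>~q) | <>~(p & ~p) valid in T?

Tableau for the negation ~(([]<>~q -> <>~q) | <>~(p & ~p)):
1. ~(([]<>~q -> <>~q) | <>~(p & ~p)), w0
2. ~([]<>~q -> <>~q), w0
3. ~<>~(p & ~p), w0
4. []<>~q, w0
5. ~<>~q, w0
6. p & ~p, w0
7. p, w0
8. ~p, w0
Accessibility: w0Rw0
Branch closes: p and ~p both at w0.
All branches of the negation close; one closing branch shown above.

Yes, valid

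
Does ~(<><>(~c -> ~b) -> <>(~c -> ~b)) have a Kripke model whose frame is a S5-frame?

Unsatisfiable

1. ~(<><>(~c -> ~b) -> <>(~c -> ~b)), w0
2. <><>(~c -> ~b), w0   [~->-rule on 1]
3. ~<>(~c -> ~b), w0   [~->-rule on 1]
4. ~(~c -> ~b), w0   [~<>-rule on 3 via w0Rw0]
5. ~c, w0   [~->-rule on 4]
6. b, w0   [~->-rule on 4]
7. <>(~c -> ~b), w1   [<>-rule on 2: fresh world w1, w0Rw1]
8. ~(~c -> ~b), w1   [~<>-rule on 3 via w0Rw1]
9. ~c, w1   [~->-rule on 8]
10. b, w1   [~->-rule on 8]
11. ~c -> ~b, w2   [<>-rule on 7: fresh world w2, w1Rw2]
12. ~(~c -> ~b), w2   [~<>-rule on 3 via w0Rw2]
13. ~c, w2   [~->-rule on 12]
14. b, w2   [~->-rule on 12]
15. ~b, w2   [->-rule on 11 (branches; this branch)]
Accessibility: w0Rw0, w0Rw1, w0Rw2, w1Rw0, w1Rw1, w1Rw2, w2Rw0, w2Rw1, w2Rw2
Branch closes: b and ~b both at w2.
All branches of the tableau close; one closing branch shown above.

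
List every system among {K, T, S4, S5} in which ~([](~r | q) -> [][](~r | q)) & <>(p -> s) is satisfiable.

K, T

T-tableau for the formula:
1. ~([](~r | q) -> [][](~r | q)) & <>(p -> s), 0
2. ~([](~r | q) -> [][](~r | q)), 0
3. <>(p -> s), 0
4. [](~r | q), 0
5. ~[][](~r | q), 0
6. ~r | q, 0
7. q, 0
8. p -> s, 1
9. ~r | q, 1
10. s, 1
11. q, 1
12. ~[](~r | q), 2
13. ~r | q, 2
14. q, 2
15. ~(~r | q), 3
16. r, 3
17. ~q, 3
Accessibility: 0R0, 0R1, 0R2, 1R1, 2R2, 2R3, 3R3
Complete open branch: satisfiable in T, hence also in K (this T-model is also a K-model).
S4-tableau for the formula:
1. ~([](~r | q) -> [][](~r | q)) & <>(p -> s), 0
2. ~([](~r | q) -> [][](~r | q)), 0
3. <>(p -> s), 0
4. [](~r | q), 0
5. ~[][](~r | q), 0
6. ~r | q, 0
7. q, 0
8. p -> s, 1
9. ~r | q, 1
10. s, 1
11. q, 1
12. ~[](~r | q), 2
13. ~r | q, 2
14. q, 2
15. ~(~r | q), 3
16. r, 3
17. ~q, 3
18. ~r | q, 3
19. q, 3
Accessibility: 0R0, 0R1, 0R2, 0R3, 1R1, 2R2, 2R3, 3R3
Branch closes: q and ~q both at 3.
Every branch closes (one shown): unsatisfiable in S4, hence also in S5 (every S5-frame is an S4-frame).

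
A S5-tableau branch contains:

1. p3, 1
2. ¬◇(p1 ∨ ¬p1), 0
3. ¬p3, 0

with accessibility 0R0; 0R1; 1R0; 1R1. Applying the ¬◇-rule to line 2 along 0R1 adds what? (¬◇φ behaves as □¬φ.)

¬(p1 ∨ ¬p1), 1

¬◇φ behaves as □¬φ: propagate the negated body to each accessible world.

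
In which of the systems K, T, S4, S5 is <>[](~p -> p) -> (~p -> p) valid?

S5

S4-tableau for the negation ~(<>[](~p -> p) -> (~p -> p)):
1. ~(<>[](~p -> p) -> (~p -> p)), 0
2. <>[](~p -> p), 0   [~->-rule on 1]
3. ~(~p -> p), 0   [~->-rule on 1]
4. ~p, 0   [~->-rule on 3]
5. [](~p -> p), 1   [<>-rule on 2: fresh world 1, 0R1]
6. ~p -> p, 1   [[]-rule on 5 via 1R1]
7. p, 1   [->-rule on 6 (branches; this branch)]
Accessibility: 0R0, 0R1, 1R1
Complete open branch: countermodel on an S4-frame, so not valid in S4, nor in K, T (the same frame is also a K-frame and a T-frame).
S5-tableau for the negation ~(<>[](~p -> p) -> (~p -> p)):
1. ~(<>[](~p -> p) -> (~p -> p)), 0
2. <>[](~p -> p), 0   [~->-rule on 1]
3. ~(~p -> p), 0   [~->-rule on 1]
4. ~p, 0   [~->-rule on 3]
5. [](~p -> p), 1   [<>-rule on 2: fresh world 1, 0R1]
6. ~p -> p, 0   [[]-rule on 5 via 1R0]
7. ~p -> p, 1   [[]-rule on 5 via 1R1]
8. p, 0   [->-rule on 6 (branches; this branch)]
Accessibility: 0R0, 0R1, 1R0, 1R1
Branch closes: p and ~p both at 0.
Every branch closes (one shown): valid in S5.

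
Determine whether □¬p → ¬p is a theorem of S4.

Tableau for the negation ¬(□¬p → ¬p):
1. ¬(□¬p → ¬p), u
2. □¬p, u
3. p, u
4. ¬p, u
Accessibility: uRu
Branch closes: p and ¬p both at u.
Every branch of the negation's tableau closes; the branch above is one of them.

Valid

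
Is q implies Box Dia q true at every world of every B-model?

Valid in B

Tableau for the negation not (q implies Box Dia q):
1. not (q implies Box Dia q), u
2. q, u
3. not Box Dia q, u
4. not Dia q, v
5. not q, u
Accessibility: uRu, uRv, vRu, vRv
Branch closes: q and not q both at u.
Every branch of the negation's tableau closes; the branch above is one of them.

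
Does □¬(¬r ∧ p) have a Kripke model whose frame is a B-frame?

1. □¬(¬r ∧ p), 0
2. ¬(¬r ∧ p), 0
3. ¬p, 0
Accessibility: 0R0

Satisfiable (open branch found)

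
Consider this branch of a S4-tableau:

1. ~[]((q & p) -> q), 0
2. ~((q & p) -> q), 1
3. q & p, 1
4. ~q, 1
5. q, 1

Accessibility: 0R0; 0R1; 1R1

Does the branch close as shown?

Both q and ~q appear at 1.

Yes, closed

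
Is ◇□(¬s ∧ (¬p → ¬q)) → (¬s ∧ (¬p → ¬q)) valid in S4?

Invalid (countermodel exists)

Tableau for the negation ¬(◇□(¬s ∧ (¬p → ¬q)) → (¬s ∧ (¬p → ¬q))):
1. ¬(◇□(¬s ∧ (¬p → ¬q)) → (¬s ∧ (¬p → ¬q))), w0
2. ◇□(¬s ∧ (¬p → ¬q)), w0
3. ¬(¬s ∧ (¬p → ¬q)), w0
4. ¬(¬p → ¬q), w0
5. ¬p, w0
6. q, w0
7. □(¬s ∧ (¬p → ¬q)), w1
8. ¬s ∧ (¬p → ¬q), w1
9. ¬s, w1
10. ¬p → ¬q, w1
11. ¬q, w1
Accessibility: w0Rw0, w0Rw1, w1Rw1
The negation has an open branch (countermodel exists).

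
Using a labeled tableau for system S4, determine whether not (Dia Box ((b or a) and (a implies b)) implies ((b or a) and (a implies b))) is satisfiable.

Yes, satisfiable

1. not (Dia Box ((b or a) and (a implies b)) implies ((b or a) and (a implies b))), w0
2. Dia Box ((b or a) and (a implies b)), w0   [neg-implies-rule on 1]
3. not ((b or a) and (a implies b)), w0   [neg-implies-rule on 1]
4. not (a implies b), w0   [neg-and-rule on 3 (branches; this branch)]
5. a, w0   [neg-implies-rule on 4]
6. not b, w0   [neg-implies-rule on 4]
7. Box ((b or a) and (a implies b)), w1   [Dia-rule on 2: fresh world w1, w0Rw1]
8. (b or a) and (a implies b), w1   [Box-rule on 7 via w1Rw1]
9. b or a, w1   [and-rule on 8]
10. a implies b, w1   [and-rule on 8]
11. a, w1   [or-rule on 9 (branches; this branch)]
12. b, w1   [implies-rule on 10 (branches; this branch)]
Accessibility: w0Rw0, w0Rw1, w1Rw1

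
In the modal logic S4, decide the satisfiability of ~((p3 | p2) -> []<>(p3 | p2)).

1. ~((p3 | p2) -> []<>(p3 | p2)), u
2. p3 | p2, u
3. ~[]<>(p3 | p2), u
4. p2, u
5. ~<>(p3 | p2), v
6. ~(p3 | p2), v
7. ~p3, v
8. ~p2, v
Accessibility: uRu, uRv, vRv

Satisfiable (open branch found)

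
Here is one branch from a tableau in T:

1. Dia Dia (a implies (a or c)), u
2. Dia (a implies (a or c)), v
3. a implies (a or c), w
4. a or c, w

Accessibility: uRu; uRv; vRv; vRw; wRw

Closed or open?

No atom appears with both signs at the same world.

Not closed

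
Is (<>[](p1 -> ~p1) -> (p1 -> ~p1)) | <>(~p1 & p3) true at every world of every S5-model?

Valid in S5

Tableau for the negation ~((<>[](p1 -> ~p1) -> (p1 -> ~p1)) | <>(~p1 & p3)):
1. ~((<>[](p1 -> ~p1) -> (p1 -> ~p1)) | <>(~p1 & p3)), 0
2. ~(<>[](p1 -> ~p1) -> (p1 -> ~p1)), 0   [~|-rule on 1]
3. ~<>(~p1 & p3), 0   [~|-rule on 1]
4. <>[](p1 -> ~p1), 0   [~->-rule on 2]
5. ~(p1 -> ~p1), 0   [~->-rule on 2]
6. p1, 0   [~->-rule on 5]
7. ~(~p1 & p3), 0   [~<>-rule on 3 via 0R0]
8. ~p3, 0   [~&-rule on 7 (branches; this branch)]
9. [](p1 -> ~p1), 1   [<>-rule on 4: fresh world 1, 0R1]
10. ~(~p1 & p3), 1   [~<>-rule on 3 via 0R1]
11. p1 -> ~p1, 0   [[]-rule on 9 via 1R0]
12. p1 -> ~p1, 1   [[]-rule on 9 via 1R1]
13. ~p3, 1   [~&-rule on 10 (branches; this branch)]
14. ~p1, 0   [->-rule on 11 (branches; this branch)]
Accessibility: 0R0, 0R1, 1R0, 1R1
Branch closes: p1 and ~p1 both at 0.
All branches of the negation close; one closing branch shown above.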